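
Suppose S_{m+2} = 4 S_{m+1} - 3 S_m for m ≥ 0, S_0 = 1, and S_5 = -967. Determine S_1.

-7

Let S_1 = v.
S_2 = -3 + 4v
S_3 = -12 + 13v
S_4 = -39 + 40v
S_5 = -120 + 121v
So -120 + 121v = -967, giving v = -7.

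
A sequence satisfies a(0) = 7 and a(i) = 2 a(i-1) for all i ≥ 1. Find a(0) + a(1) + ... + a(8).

a(1) = 2(7) = 14
a(2) = 2(14) = 28
a(3) = 2(28) = 56
a(4) = 2(56) = 112
a(5) = 2(112) = 224
a(6) = 2(224) = 448
a(7) = 2(448) = 896
a(8) = 2(896) = 1792
Sum = 7 + 14 + 28 + 56 + 112 + 224 + 448 + 896 + 1792 = 3577

3577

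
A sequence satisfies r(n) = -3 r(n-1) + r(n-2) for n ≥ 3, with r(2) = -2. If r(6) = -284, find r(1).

Let r(1) = w.
r(3) = 6 + w
r(4) = -20 - 3w
r(5) = 66 + 10w
r(6) = -218 - 33w
So -218 - 33w = -284, giving w = 2.

2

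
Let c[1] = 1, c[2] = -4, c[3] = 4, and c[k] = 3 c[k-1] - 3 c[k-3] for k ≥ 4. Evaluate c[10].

4914

c[4] = 3*4 - 3*1 = 9
c[5] = 3*9 - 3*(-4) = 39
c[6] = 3*39 - 3*4 = 105
c[7] = 3*105 - 3*9 = 288
c[8] = 3*288 - 3*39 = 747
c[9] = 3*747 - 3*105 = 1926
c[10] = 3*1926 - 3*288 = 4914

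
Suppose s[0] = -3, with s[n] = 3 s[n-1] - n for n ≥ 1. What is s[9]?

-73806

s[1] = 3(-3) - 1 = -10
s[2] = 3(-10) - 2 = -32
s[3] = 3(-32) - 3 = -99
s[4] = 3(-99) - 4 = -301
s[5] = 3(-301) - 5 = -908
s[6] = 3(-908) - 6 = -2730
s[7] = 3(-2730) - 7 = -8197
s[8] = 3(-8197) - 8 = -24599
s[9] = 3(-24599) - 9 = -73806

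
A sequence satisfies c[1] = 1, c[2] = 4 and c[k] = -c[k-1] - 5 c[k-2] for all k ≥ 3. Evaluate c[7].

c[3] = -4 - 5(1) = -9
c[4] = -(-9) - 5(4) = -11
c[5] = -(-11) - 5(-9) = 56
c[6] = -56 - 5(-11) = -1
c[7] = -(-1) - 5(56) = -279

-279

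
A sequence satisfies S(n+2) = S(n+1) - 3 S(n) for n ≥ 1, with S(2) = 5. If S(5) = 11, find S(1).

6

Let S(1) = y.
S(3) = 5 - 3y
S(4) = -10 - 3y
S(5) = -25 + 6y
So -25 + 6y = 11, giving y = 6.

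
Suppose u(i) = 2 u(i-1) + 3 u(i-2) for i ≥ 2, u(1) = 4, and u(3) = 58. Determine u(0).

5

Let u(0) = z.
u(2) = 8 + 3z
u(3) = 28 + 6z
So 28 + 6z = 58, giving z = 5.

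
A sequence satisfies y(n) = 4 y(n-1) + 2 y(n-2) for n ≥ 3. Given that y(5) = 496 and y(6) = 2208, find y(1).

Rearranging, y(n-2) = (y(n) - 4 y(n-1)) / 2.
y(4) = (2208 - 4(496)) / 2 = 224/2 = 112
y(3) = (496 - 4(112)) / 2 = 48/2 = 24
y(2) = (112 - 4(24)) / 2 = 16/2 = 8
y(1) = (24 - 4(8)) / 2 = -8/2 = -4

-4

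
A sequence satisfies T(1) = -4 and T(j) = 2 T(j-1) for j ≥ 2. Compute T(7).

T(2) = 2(-4) = -8
T(3) = 2(-8) = -16
T(4) = 2(-16) = -32
T(5) = 2(-32) = -64
T(6) = 2(-64) = -128
T(7) = 2(-128) = -256

-256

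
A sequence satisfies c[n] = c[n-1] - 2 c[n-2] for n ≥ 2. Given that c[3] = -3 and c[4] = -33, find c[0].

-3

Rearranging, c[n-2] = (c[n] - c[n-1]) / -2.
c[2] = (-33 - (-3)) / -2 = -30/-2 = 15
c[1] = (-3 - 15) / -2 = -18/-2 = 9
c[0] = (15 - 9) / -2 = 6/-2 = -3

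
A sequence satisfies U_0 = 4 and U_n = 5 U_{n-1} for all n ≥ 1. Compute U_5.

U_1 = 5*4 = 20
U_2 = 5*20 = 100
U_3 = 5*100 = 500
U_4 = 5*500 = 2500
U_5 = 5*2500 = 12500

12500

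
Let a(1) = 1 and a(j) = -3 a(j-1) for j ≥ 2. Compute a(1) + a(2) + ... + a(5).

61

a(2) = -3(1) = -3
a(3) = -3(-3) = 9
a(4) = -3(9) = -27
a(5) = -3(-27) = 81
Sum = 1 + (-3) + 9 + (-27) + 81 = 61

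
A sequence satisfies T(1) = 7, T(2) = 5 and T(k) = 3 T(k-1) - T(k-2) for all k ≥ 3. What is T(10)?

6011

T(3) = 3*5 - 7 = 8
T(4) = 3*8 - 5 = 19
T(5) = 3*19 - 8 = 49
T(6) = 3*49 - 19 = 128
T(7) = 3*128 - 49 = 335
T(8) = 3*335 - 128 = 877
T(9) = 3*877 - 335 = 2296
T(10) = 3*2296 - 877 = 6011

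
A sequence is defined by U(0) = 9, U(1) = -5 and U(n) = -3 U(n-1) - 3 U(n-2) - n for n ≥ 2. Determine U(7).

U(2) = -3*(-5) - 3*9 - 2 = -14
U(3) = -3*(-14) - 3*(-5) - 3 = 54
U(4) = -3*54 - 3*(-14) - 4 = -124
U(5) = -3*(-124) - 3*54 - 5 = 205
U(6) = -3*205 - 3*(-124) - 6 = -249
U(7) = -3*(-249) - 3*205 - 7 = 125

125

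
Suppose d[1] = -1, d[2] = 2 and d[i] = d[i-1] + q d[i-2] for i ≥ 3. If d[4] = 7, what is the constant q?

5

d[3] = 2 - q
d[4] = 2 + q
So 2 + q = 7, giving q = 5.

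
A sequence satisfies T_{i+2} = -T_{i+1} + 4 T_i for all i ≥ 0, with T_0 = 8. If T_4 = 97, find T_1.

7

Let T_1 = x.
T_2 = 32 - x
T_3 = -32 + 5x
T_4 = 160 - 9x
So 160 - 9x = 97, giving x = 7.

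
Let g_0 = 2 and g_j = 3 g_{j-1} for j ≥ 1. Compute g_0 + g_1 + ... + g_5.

728

g_1 = 3*2 = 6
g_2 = 3*6 = 18
g_3 = 3*18 = 54
g_4 = 3*54 = 162
g_5 = 3*162 = 486
Sum = 2 + 6 + 18 + 54 + 162 + 486 = 728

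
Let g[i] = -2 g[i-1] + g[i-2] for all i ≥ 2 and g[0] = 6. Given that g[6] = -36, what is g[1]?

3

Let g[1] = y.
g[2] = 6 - 2y
g[3] = -12 + 5y
g[4] = 30 - 12y
g[5] = -72 + 29y
g[6] = 174 - 70y
So 174 - 70y = -36, giving y = 3.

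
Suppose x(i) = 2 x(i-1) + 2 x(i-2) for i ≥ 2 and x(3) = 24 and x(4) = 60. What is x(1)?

6

Rearranging, x(i-2) = (x(i) - 2 x(i-1)) / 2.
x(2) = (60 - 2·24) / 2 = 12/2 = 6
x(1) = (24 - 2·6) / 2 = 12/2 = 6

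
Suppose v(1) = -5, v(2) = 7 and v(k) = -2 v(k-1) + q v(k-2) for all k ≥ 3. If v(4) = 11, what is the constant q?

-1

v(3) = -14 - 5q
v(4) = 28 + 17q
So 28 + 17q = 11, giving q = -1.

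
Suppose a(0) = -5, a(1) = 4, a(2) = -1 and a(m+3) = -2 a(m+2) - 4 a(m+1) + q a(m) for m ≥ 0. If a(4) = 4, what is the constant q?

-2

a(3) = -14 - 5q
a(4) = 32 + 14q
So 32 + 14q = 4, giving q = -2.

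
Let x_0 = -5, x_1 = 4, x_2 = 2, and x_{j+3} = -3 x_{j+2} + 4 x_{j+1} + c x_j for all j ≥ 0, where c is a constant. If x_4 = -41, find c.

-1

x_3 = 10 - 5c
x_4 = -22 + 19c
So -22 + 19c = -41, giving c = -1.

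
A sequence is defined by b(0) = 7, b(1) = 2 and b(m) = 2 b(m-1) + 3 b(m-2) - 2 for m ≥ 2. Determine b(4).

167

b(2) = 2(2) + 3(7) - 2 = 23
b(3) = 2(23) + 3(2) - 2 = 50
b(4) = 2(50) + 3(23) - 2 = 167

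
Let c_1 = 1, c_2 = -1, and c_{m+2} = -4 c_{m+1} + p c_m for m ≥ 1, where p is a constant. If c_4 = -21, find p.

1

c_3 = 4 + p
c_4 = -16 - 5p
So -16 - 5p = -21, giving p = 1.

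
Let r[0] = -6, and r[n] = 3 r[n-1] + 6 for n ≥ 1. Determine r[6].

r[1] = 3(-6) + 6 = -12
r[2] = 3(-12) + 6 = -30
r[3] = 3(-30) + 6 = -84
r[4] = 3(-84) + 6 = -246
r[5] = 3(-246) + 6 = -732
r[6] = 3(-732) + 6 = -2190

-2190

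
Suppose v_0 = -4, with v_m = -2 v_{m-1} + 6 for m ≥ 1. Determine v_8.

-1534

v_1 = -2(-4) + 6 = 14
v_2 = -2(14) + 6 = -22
v_3 = -2(-22) + 6 = 50
v_4 = -2(50) + 6 = -94
v_5 = -2(-94) + 6 = 194
v_6 = -2(194) + 6 = -382
v_7 = -2(-382) + 6 = 770
v_8 = -2(770) + 6 = -1534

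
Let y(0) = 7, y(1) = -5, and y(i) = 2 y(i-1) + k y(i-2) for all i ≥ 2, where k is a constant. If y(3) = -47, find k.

-3

y(2) = -10 + 7k
y(3) = -20 + 9k
So -20 + 9k = -47, giving k = -3.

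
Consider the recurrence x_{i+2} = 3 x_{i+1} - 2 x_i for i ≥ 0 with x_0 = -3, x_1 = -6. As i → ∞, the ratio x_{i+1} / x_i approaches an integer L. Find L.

The characteristic equation is r^2 - 3r + 2 = 0, which factors as (r - 2)(r - 1) = 0.
So the roots are 2 and 1. Since |2| > |1| and the coefficient of 2^i is non-zero, the ratio tends to 2.

2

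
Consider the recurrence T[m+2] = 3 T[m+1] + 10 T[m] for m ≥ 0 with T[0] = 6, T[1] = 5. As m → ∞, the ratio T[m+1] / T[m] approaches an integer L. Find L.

The characteristic equation is r^2 - 3r - 10 = 0, which factors as (r - 5)(r + 2) = 0.
So the roots are 5 and -2. Since |5| > |-2| and the coefficient of 5^m is non-zero, the ratio tends to 5.

5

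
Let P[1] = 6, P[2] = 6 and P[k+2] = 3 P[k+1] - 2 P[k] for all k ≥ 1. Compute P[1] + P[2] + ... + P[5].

P[3] = 3·6 - 2·6 = 6
P[4] = 3·6 - 2·6 = 6
P[5] = 3·6 - 2·6 = 6
Sum = 6 + 6 + 6 + 6 + 6 = 30

30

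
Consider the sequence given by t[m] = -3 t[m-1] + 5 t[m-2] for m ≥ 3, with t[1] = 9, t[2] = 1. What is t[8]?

-41131

t[3] = -3*1 + 5*9 = 42
t[4] = -3*42 + 5*1 = -121
t[5] = -3*(-121) + 5*42 = 573
t[6] = -3*573 + 5*(-121) = -2324
t[7] = -3*(-2324) + 5*573 = 9837
t[8] = -3*9837 + 5*(-2324) = -41131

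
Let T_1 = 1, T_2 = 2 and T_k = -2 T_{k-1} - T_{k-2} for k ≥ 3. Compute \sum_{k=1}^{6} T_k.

9

T_3 = -2(2) - 1 = -5
T_4 = -2(-5) - 2 = 8
T_5 = -2(8) - (-5) = -11
T_6 = -2(-11) - 8 = 14
Sum = 1 + 2 + (-5) + 8 + (-11) + 14 = 9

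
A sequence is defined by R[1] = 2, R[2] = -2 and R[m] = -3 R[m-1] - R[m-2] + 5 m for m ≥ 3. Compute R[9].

R[3] = -3·(-2) - 2 + 15 = 19
R[4] = -3·19 - (-2) + 20 = -35
R[5] = -3·(-35) - 19 + 25 = 111
R[6] = -3·111 - (-35) + 30 = -268
R[7] = -3·(-268) - 111 + 35 = 728
R[8] = -3·728 - (-268) + 40 = -1876
R[9] = -3·(-1876) - 728 + 45 = 4945

4945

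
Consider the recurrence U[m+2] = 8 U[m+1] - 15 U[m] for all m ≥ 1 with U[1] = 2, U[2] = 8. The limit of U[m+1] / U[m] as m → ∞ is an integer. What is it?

5

The characteristic equation is r^2 - 8r + 15 = 0, which factors as (r - 5)(r - 3) = 0.
So the roots are 5 and 3. Since |5| > |3| and the coefficient of 5^m is non-zero, the ratio tends to 5.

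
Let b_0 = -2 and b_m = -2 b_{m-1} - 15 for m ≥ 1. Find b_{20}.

3145723

The fixed point is -15/(1 + 2) = -5, so b_m + 5 = -2(b_{m-1} + 5).
Hence b_m = 3·(-2)^m - 5.
b_{20} = 3·(-2)^{20} - 5 = 3·1048576 - 5 = 3145723.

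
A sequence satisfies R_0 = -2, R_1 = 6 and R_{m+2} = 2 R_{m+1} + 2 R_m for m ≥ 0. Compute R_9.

11104

R_2 = 2·6 + 2·(-2) = 8
R_3 = 2·8 + 2·6 = 28
R_4 = 2·28 + 2·8 = 72
R_5 = 2·72 + 2·28 = 200
R_6 = 2·200 + 2·72 = 544
R_7 = 2·544 + 2·200 = 1488
R_8 = 2·1488 + 2·544 = 4064
R_9 = 2·4064 + 2·1488 = 11104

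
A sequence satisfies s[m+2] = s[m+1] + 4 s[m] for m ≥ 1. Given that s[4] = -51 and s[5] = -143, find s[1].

Rearranging, s[m-2] = (s[m] - s[m-1]) / 4.
s[3] = (-143 - (-51)) / 4 = -92/4 = -23
s[2] = (-51 - (-23)) / 4 = -28/4 = -7
s[1] = (-23 - (-7)) / 4 = -16/4 = -4

-4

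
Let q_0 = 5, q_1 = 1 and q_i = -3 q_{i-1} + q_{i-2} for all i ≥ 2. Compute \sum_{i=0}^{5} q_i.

q_2 = -3*1 + 5 = 2
q_3 = -3*2 + 1 = -5
q_4 = -3*(-5) + 2 = 17
q_5 = -3*17 + (-5) = -56
Sum = 5 + 1 + 2 + (-5) + 17 + (-56) = -36

-36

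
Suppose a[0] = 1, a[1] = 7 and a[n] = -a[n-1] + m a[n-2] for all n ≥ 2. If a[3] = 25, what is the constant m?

3

a[2] = -7 + m
a[3] = 7 + 6m
So 7 + 6m = 25, giving m = 3.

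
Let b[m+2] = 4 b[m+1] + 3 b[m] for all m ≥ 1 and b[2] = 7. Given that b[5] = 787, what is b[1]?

Let b[1] = v.
b[3] = 28 + 3v
b[4] = 133 + 12v
b[5] = 616 + 57v
So 616 + 57v = 787, giving v = 3.

3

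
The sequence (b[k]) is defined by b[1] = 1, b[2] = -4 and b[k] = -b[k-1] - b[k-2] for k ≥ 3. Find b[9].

3

b[3] = -(-4) - 1 = 3
b[4] = -3 - (-4) = 1
b[5] = -1 - 3 = -4
b[6] = -(-4) - 1 = 3
b[7] = -3 - (-4) = 1
b[8] = -1 - 3 = -4
b[9] = -(-4) - 1 = 3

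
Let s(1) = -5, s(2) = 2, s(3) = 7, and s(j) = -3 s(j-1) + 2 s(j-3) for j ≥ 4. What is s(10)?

s(4) = -3*7 + 2*(-5) = -31
s(5) = -3*(-31) + 2*2 = 97
s(6) = -3*97 + 2*7 = -277
s(7) = -3*(-277) + 2*(-31) = 769
s(8) = -3*769 + 2*97 = -2113
s(9) = -3*(-2113) + 2*(-277) = 5785
s(10) = -3*5785 + 2*769 = -15817

-15817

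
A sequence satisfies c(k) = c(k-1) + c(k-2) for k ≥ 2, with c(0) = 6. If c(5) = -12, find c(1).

-6

Let c(1) = y.
c(2) = 6 + y
c(3) = 6 + 2y
c(4) = 12 + 3y
c(5) = 18 + 5y
So 18 + 5y = -12, giving y = -6.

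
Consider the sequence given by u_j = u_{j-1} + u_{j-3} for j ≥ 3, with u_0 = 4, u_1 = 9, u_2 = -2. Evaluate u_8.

u_3 = (-2) + 4 = 2
u_4 = 2 + 9 = 11
u_5 = 11 + (-2) = 9
u_6 = 9 + 2 = 11
u_7 = 11 + 11 = 22
u_8 = 22 + 9 = 31

31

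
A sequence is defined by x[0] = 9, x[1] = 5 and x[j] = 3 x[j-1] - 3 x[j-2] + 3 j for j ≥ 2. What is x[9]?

x[2] = 3(5) - 3(9) + 6 = -6
x[3] = 3(-6) - 3(5) + 9 = -24
x[4] = 3(-24) - 3(-6) + 12 = -42
x[5] = 3(-42) - 3(-24) + 15 = -39
x[6] = 3(-39) - 3(-42) + 18 = 27
x[7] = 3(27) - 3(-39) + 21 = 219
x[8] = 3(219) - 3(27) + 24 = 600
x[9] = 3(600) - 3(219) + 27 = 1170

1170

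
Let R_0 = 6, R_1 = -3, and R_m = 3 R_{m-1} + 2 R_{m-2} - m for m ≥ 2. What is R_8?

-3538

R_2 = 3(-3) + 2(6) - 2 = 1
R_3 = 3(1) + 2(-3) - 3 = -6
R_4 = 3(-6) + 2(1) - 4 = -20
R_5 = 3(-20) + 2(-6) - 5 = -77
R_6 = 3(-77) + 2(-20) - 6 = -277
R_7 = 3(-277) + 2(-77) - 7 = -992
R_8 = 3(-992) + 2(-277) - 8 = -3538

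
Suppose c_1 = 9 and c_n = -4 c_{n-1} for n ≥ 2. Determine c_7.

c_2 = -4*9 = -36
c_3 = -4*(-36) = 144
c_4 = -4*144 = -576
c_5 = -4*(-576) = 2304
c_6 = -4*2304 = -9216
c_7 = -4*(-9216) = 36864

36864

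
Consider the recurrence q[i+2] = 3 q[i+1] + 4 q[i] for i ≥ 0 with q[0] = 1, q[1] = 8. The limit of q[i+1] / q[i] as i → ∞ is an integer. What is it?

The characteristic equation is r^2 - 3r - 4 = 0, which factors as (r - 4)(r + 1) = 0.
So the roots are 4 and -1. Since |4| > |-1| and the coefficient of 4^i is non-zero, the ratio tends to 4.

4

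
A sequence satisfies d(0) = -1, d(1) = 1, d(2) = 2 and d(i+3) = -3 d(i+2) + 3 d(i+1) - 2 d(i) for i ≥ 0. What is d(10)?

d(3) = -3*2 + 3*1 - 2*(-1) = -1
d(4) = -3*(-1) + 3*2 - 2*1 = 7
d(5) = -3*7 + 3*(-1) - 2*2 = -28
d(6) = -3*(-28) + 3*7 - 2*(-1) = 107
d(7) = -3*107 + 3*(-28) - 2*7 = -419
d(8) = -3*(-419) + 3*107 - 2*(-28) = 1634
d(9) = -3*1634 + 3*(-419) - 2*107 = -6373
d(10) = -3*(-6373) + 3*1634 - 2*(-419) = 24859

24859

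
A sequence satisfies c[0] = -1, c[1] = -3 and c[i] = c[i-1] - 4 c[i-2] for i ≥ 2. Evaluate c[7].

c[2] = (-3) - 4·(-1) = 1
c[3] = 1 - 4·(-3) = 13
c[4] = 13 - 4·1 = 9
c[5] = 9 - 4·13 = -43
c[6] = (-43) - 4·9 = -79
c[7] = (-79) - 4·(-43) = 93

93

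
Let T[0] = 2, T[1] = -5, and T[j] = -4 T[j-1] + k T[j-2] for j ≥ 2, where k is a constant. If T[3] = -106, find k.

2

T[2] = 20 + 2k
T[3] = -80 - 13k
So -80 - 13k = -106, giving k = 2.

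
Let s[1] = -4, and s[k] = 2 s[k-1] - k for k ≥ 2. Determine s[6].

s[2] = 2(-4) - 2 = -10
s[3] = 2(-10) - 3 = -23
s[4] = 2(-23) - 4 = -50
s[5] = 2(-50) - 5 = -105
s[6] = 2(-105) - 6 = -216

-216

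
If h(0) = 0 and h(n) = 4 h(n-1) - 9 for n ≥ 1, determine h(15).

-3221225469

The fixed point is -9/(1 - 4) = 3, so h(n) - 3 = 4(h(n-1) - 3).
Hence h(n) = -3·4^n + 3.
h(15) = -3·4^{15} + 3 = -3·1073741824 + 3 = -3221225469.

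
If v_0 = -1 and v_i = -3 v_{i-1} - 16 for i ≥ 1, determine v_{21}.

-31381059613

The fixed point is -16/(1 + 3) = -4, so v_i + 4 = -3(v_{i-1} + 4).
Hence v_i = 3·(-3)^i - 4.
v_{21} = 3·(-3)^{21} - 4 = 3·-10460353203 - 4 = -31381059613.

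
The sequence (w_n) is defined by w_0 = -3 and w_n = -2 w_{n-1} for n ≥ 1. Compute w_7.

w_1 = -2*(-3) = 6
w_2 = -2*6 = -12
w_3 = -2*(-12) = 24
w_4 = -2*24 = -48
w_5 = -2*(-48) = 96
w_6 = -2*96 = -192
w_7 = -2*(-192) = 384

384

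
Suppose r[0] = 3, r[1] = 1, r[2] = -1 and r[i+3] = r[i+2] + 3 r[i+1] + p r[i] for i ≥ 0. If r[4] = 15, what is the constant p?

r[3] = 2 + 3p
r[4] = -1 + 4p
So -1 + 4p = 15, giving p = 4.

4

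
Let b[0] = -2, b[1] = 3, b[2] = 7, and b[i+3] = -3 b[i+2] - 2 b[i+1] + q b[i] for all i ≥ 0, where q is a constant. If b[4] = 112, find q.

b[3] = -27 - 2q
b[4] = 67 + 9q
So 67 + 9q = 112, giving q = 5.

5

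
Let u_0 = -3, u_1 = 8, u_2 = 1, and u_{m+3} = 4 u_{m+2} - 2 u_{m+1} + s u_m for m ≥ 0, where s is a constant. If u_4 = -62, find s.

u_3 = -12 - 3s
u_4 = -50 - 4s
So -50 - 4s = -62, giving s = 3.

3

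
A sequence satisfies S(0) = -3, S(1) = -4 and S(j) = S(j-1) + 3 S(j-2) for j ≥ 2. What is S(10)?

S(2) = (-4) + 3(-3) = -13
S(3) = (-13) + 3(-4) = -25
S(4) = (-25) + 3(-13) = -64
S(5) = (-64) + 3(-25) = -139
S(6) = (-139) + 3(-64) = -331
S(7) = (-331) + 3(-139) = -748
S(8) = (-748) + 3(-331) = -1741
S(9) = (-1741) + 3(-748) = -3985
S(10) = (-3985) + 3(-1741) = -9208

-9208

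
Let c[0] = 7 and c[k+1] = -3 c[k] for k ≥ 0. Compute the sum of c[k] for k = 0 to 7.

-11480

c[1] = -3·7 = -21
c[2] = -3·(-21) = 63
c[3] = -3·63 = -189
c[4] = -3·(-189) = 567
c[5] = -3·567 = -1701
c[6] = -3·(-1701) = 5103
c[7] = -3·5103 = -15309
Sum = 7 + (-21) + 63 + (-189) + 567 + (-1701) + 5103 + (-15309) = -11480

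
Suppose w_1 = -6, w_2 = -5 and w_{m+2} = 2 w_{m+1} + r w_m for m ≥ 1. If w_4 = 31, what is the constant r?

-3

w_3 = -10 - 6r
w_4 = -20 - 17r
So -20 - 17r = 31, giving r = -3.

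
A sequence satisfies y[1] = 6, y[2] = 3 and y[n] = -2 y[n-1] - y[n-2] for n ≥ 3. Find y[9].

y[3] = -2*3 - 6 = -12
y[4] = -2*(-12) - 3 = 21
y[5] = -2*21 - (-12) = -30
y[6] = -2*(-30) - 21 = 39
y[7] = -2*39 - (-30) = -48
y[8] = -2*(-48) - 39 = 57
y[9] = -2*57 - (-48) = -66

-66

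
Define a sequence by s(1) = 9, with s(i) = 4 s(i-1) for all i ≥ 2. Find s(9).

589824

s(2) = 4*9 = 36
s(3) = 4*36 = 144
s(4) = 4*144 = 576
s(5) = 4*576 = 2304
s(6) = 4*2304 = 9216
s(7) = 4*9216 = 36864
s(8) = 4*36864 = 147456
s(9) = 4*147456 = 589824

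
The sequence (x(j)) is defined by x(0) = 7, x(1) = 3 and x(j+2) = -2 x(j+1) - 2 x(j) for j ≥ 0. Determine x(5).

-12

x(2) = -2*3 - 2*7 = -20
x(3) = -2*(-20) - 2*3 = 34
x(4) = -2*34 - 2*(-20) = -28
x(5) = -2*(-28) - 2*34 = -12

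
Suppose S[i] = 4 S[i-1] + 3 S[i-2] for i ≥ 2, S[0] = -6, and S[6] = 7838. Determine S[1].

Let S[1] = z.
S[2] = -18 + 4z
S[3] = -72 + 19z
S[4] = -342 + 88z
S[5] = -1584 + 409z
S[6] = -7362 + 1900z
So -7362 + 1900z = 7838, giving z = 8.

8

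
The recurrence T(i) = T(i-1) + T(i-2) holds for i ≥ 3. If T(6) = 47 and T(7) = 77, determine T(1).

Rearranging, T(i-2) = T(i) - T(i-1).
T(5) = 77 - 47 = 30
T(4) = 47 - 30 = 17
T(3) = 30 - 17 = 13
T(2) = 17 - 13 = 4
T(1) = 13 - 4 = 9

9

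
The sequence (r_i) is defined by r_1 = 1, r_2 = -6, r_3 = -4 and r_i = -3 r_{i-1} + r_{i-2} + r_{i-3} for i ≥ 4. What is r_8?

r_4 = -3(-4) + (-6) + 1 = 7
r_5 = -3(7) + (-4) + (-6) = -31
r_6 = -3(-31) + 7 + (-4) = 96
r_7 = -3(96) + (-31) + 7 = -312
r_8 = -3(-312) + 96 + (-31) = 1001

1001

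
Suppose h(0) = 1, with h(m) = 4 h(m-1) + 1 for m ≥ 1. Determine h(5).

h(1) = 4*1 + 1 = 5
h(2) = 4*5 + 1 = 21
h(3) = 4*21 + 1 = 85
h(4) = 4*85 + 1 = 341
h(5) = 4*341 + 1 = 1365

1365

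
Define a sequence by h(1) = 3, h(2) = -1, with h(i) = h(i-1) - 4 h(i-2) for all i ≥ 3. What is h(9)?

-37

h(3) = (-1) - 4·3 = -13
h(4) = (-13) - 4·(-1) = -9
h(5) = (-9) - 4·(-13) = 43
h(6) = 43 - 4·(-9) = 79
h(7) = 79 - 4·43 = -93
h(8) = (-93) - 4·79 = -409
h(9) = (-409) - 4·(-93) = -37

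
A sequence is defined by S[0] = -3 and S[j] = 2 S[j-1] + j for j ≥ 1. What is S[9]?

S[1] = 2·(-3) + 1 = -5
S[2] = 2·(-5) + 2 = -8
S[3] = 2·(-8) + 3 = -13
S[4] = 2·(-13) + 4 = -22
S[5] = 2·(-22) + 5 = -39
S[6] = 2·(-39) + 6 = -72
S[7] = 2·(-72) + 7 = -137
S[8] = 2·(-137) + 8 = -266
S[9] = 2·(-266) + 9 = -523

-523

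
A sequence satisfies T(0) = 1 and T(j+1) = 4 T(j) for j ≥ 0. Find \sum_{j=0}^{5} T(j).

T(1) = 4(1) = 4
T(2) = 4(4) = 16
T(3) = 4(16) = 64
T(4) = 4(64) = 256
T(5) = 4(256) = 1024
Sum = 1 + 4 + 16 + 64 + 256 + 1024 = 1365

1365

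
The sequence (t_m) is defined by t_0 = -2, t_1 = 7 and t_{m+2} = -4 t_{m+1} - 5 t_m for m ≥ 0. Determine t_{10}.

t_2 = -4*7 - 5*(-2) = -18
t_3 = -4*(-18) - 5*7 = 37
t_4 = -4*37 - 5*(-18) = -58
t_5 = -4*(-58) - 5*37 = 47
t_6 = -4*47 - 5*(-58) = 102
t_7 = -4*102 - 5*47 = -643
t_8 = -4*(-643) - 5*102 = 2062
t_9 = -4*2062 - 5*(-643) = -5033
t_{10} = -4*(-5033) - 5*2062 = 9822

9822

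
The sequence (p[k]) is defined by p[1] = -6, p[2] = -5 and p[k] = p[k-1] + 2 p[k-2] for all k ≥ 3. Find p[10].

-1875

p[3] = (-5) + 2*(-6) = -17
p[4] = (-17) + 2*(-5) = -27
p[5] = (-27) + 2*(-17) = -61
p[6] = (-61) + 2*(-27) = -115
p[7] = (-115) + 2*(-61) = -237
p[8] = (-237) + 2*(-115) = -467
p[9] = (-467) + 2*(-237) = -941
p[10] = (-941) + 2*(-467) = -1875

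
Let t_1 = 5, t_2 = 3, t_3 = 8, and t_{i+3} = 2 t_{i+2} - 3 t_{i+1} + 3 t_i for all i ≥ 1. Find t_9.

t_4 = 2*8 - 3*3 + 3*5 = 22
t_5 = 2*22 - 3*8 + 3*3 = 29
t_6 = 2*29 - 3*22 + 3*8 = 16
t_7 = 2*16 - 3*29 + 3*22 = 11
t_8 = 2*11 - 3*16 + 3*29 = 61
t_9 = 2*61 - 3*11 + 3*16 = 137

137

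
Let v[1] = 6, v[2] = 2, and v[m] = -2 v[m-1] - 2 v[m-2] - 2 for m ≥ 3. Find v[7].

70

v[3] = -2·2 - 2·6 - 2 = -18
v[4] = -2·(-18) - 2·2 - 2 = 30
v[5] = -2·30 - 2·(-18) - 2 = -26
v[6] = -2·(-26) - 2·30 - 2 = -10
v[7] = -2·(-10) - 2·(-26) - 2 = 70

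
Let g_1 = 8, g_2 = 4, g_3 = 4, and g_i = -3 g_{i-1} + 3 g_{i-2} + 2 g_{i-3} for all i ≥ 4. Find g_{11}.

g_4 = -3*4 + 3*4 + 2*8 = 16
g_5 = -3*16 + 3*4 + 2*4 = -28
g_6 = -3*(-28) + 3*16 + 2*4 = 140
g_7 = -3*140 + 3*(-28) + 2*16 = -472
g_8 = -3*(-472) + 3*140 + 2*(-28) = 1780
g_9 = -3*1780 + 3*(-472) + 2*140 = -6476
g_{10} = -3*(-6476) + 3*1780 + 2*(-472) = 23824
g_{11} = -3*23824 + 3*(-6476) + 2*1780 = -87340

-87340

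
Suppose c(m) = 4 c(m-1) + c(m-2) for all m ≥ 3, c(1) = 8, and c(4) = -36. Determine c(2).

-4

Let c(2) = z.
c(3) = 8 + 4z
c(4) = 32 + 17z
So 32 + 17z = -36, giving z = -4.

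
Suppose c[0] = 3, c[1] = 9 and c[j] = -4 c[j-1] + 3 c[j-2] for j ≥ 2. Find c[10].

-6251067

c[2] = -4*9 + 3*3 = -27
c[3] = -4*(-27) + 3*9 = 135
c[4] = -4*135 + 3*(-27) = -621
c[5] = -4*(-621) + 3*135 = 2889
c[6] = -4*2889 + 3*(-621) = -13419
c[7] = -4*(-13419) + 3*2889 = 62343
c[8] = -4*62343 + 3*(-13419) = -289629
c[9] = -4*(-289629) + 3*62343 = 1345545
c[10] = -4*1345545 + 3*(-289629) = -6251067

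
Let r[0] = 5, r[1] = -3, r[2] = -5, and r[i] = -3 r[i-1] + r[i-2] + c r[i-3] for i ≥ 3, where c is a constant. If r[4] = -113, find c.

r[3] = 12 + 5c
r[4] = -41 - 18c
So -41 - 18c = -113, giving c = 4.

4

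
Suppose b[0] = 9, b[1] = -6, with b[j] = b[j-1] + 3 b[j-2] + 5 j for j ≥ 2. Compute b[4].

b[2] = (-6) + 3(9) + 10 = 31
b[3] = 31 + 3(-6) + 15 = 28
b[4] = 28 + 3(31) + 20 = 141

141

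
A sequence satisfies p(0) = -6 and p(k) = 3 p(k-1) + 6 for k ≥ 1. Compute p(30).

-617673396283950

The fixed point is 6/(1 - 3) = -3, so p(k) + 3 = 3(p(k-1) + 3).
Hence p(k) = -3·3^k - 3.
p(30) = -3·3^{30} - 3 = -3·205891132094649 - 3 = -617673396283950.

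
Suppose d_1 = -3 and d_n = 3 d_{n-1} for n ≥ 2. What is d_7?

d_2 = 3*(-3) = -9
d_3 = 3*(-9) = -27
d_4 = 3*(-27) = -81
d_5 = 3*(-81) = -243
d_6 = 3*(-243) = -729
d_7 = 3*(-729) = -2187

-2187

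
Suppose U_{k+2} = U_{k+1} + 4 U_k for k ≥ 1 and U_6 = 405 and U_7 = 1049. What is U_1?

4

Rearranging, U_{k-2} = (U_k - U_{k-1}) / 4.
U_5 = (1049 - 405) / 4 = 644/4 = 161
U_4 = (405 - 161) / 4 = 244/4 = 61
U_3 = (161 - 61) / 4 = 100/4 = 25
U_2 = (61 - 25) / 4 = 36/4 = 9
U_1 = (25 - 9) / 4 = 16/4 = 4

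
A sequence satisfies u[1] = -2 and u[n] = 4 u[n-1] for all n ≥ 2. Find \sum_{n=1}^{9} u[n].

-174762

u[2] = 4·(-2) = -8
u[3] = 4·(-8) = -32
u[4] = 4·(-32) = -128
u[5] = 4·(-128) = -512
u[6] = 4·(-512) = -2048
u[7] = 4·(-2048) = -8192
u[8] = 4·(-8192) = -32768
u[9] = 4·(-32768) = -131072
Sum = (-2) + (-8) + (-32) + (-128) + (-512) + (-2048) + (-8192) + (-32768) + (-131072) = -174762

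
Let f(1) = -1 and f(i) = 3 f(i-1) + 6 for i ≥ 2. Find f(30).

The fixed point is 6/(1 - 3) = -3, so f(i) + 3 = 3(f(i-1) + 3).
Hence f(i) = 2·3^{i-1} - 3.
f(30) = 2·3^{29} - 3 = 2·68630377364883 - 3 = 137260754729763.

137260754729763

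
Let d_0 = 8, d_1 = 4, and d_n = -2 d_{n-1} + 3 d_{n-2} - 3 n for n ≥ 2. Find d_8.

4384

d_2 = -2·4 + 3·8 - 6 = 10
d_3 = -2·10 + 3·4 - 9 = -17
d_4 = -2·(-17) + 3·10 - 12 = 52
d_5 = -2·52 + 3·(-17) - 15 = -170
d_6 = -2·(-170) + 3·52 - 18 = 478
d_7 = -2·478 + 3·(-170) - 21 = -1487
d_8 = -2·(-1487) + 3·478 - 24 = 4384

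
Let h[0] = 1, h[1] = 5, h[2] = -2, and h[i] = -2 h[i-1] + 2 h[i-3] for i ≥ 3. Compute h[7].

h[3] = -2·(-2) + 2·1 = 6
h[4] = -2·6 + 2·5 = -2
h[5] = -2·(-2) + 2·(-2) = 0
h[6] = -2·0 + 2·6 = 12
h[7] = -2·12 + 2·(-2) = -28

-28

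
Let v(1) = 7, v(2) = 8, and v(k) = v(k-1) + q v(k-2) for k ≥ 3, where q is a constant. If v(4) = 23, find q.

v(3) = 8 + 7q
v(4) = 8 + 15q
So 8 + 15q = 23, giving q = 1.

1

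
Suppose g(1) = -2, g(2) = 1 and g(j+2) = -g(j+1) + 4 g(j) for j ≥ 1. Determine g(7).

-297

g(3) = -1 + 4(-2) = -9
g(4) = -(-9) + 4(1) = 13
g(5) = -13 + 4(-9) = -49
g(6) = -(-49) + 4(13) = 101
g(7) = -101 + 4(-49) = -297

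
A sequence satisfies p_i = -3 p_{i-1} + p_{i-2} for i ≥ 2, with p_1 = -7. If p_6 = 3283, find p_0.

7

Let p_0 = w.
p_2 = 21 + w
p_3 = -70 - 3w
p_4 = 231 + 10w
p_5 = -763 - 33w
p_6 = 2520 + 109w
So 2520 + 109w = 3283, giving w = 7.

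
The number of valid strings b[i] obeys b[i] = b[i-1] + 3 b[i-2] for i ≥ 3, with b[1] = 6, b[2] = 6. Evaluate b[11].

16098

b[3] = 6 + 3(6) = 24
b[4] = 24 + 3(6) = 42
b[5] = 42 + 3(24) = 114
b[6] = 114 + 3(42) = 240
b[7] = 240 + 3(114) = 582
b[8] = 582 + 3(240) = 1302
b[9] = 1302 + 3(582) = 3048
b[10] = 3048 + 3(1302) = 6954
b[11] = 6954 + 3(3048) = 16098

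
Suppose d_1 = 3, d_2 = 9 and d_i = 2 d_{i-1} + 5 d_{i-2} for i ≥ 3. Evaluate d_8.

d_3 = 2*9 + 5*3 = 33
d_4 = 2*33 + 5*9 = 111
d_5 = 2*111 + 5*33 = 387
d_6 = 2*387 + 5*111 = 1329
d_7 = 2*1329 + 5*387 = 4593
d_8 = 2*4593 + 5*1329 = 15831

15831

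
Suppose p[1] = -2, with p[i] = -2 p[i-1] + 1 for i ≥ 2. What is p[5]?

p[2] = -2·(-2) + 1 = 5
p[3] = -2·5 + 1 = -9
p[4] = -2·(-9) + 1 = 19
p[5] = -2·19 + 1 = -37

-37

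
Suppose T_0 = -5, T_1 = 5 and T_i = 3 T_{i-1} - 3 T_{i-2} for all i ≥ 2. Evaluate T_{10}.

-3645

T_2 = 3(5) - 3(-5) = 30
T_3 = 3(30) - 3(5) = 75
T_4 = 3(75) - 3(30) = 135
T_5 = 3(135) - 3(75) = 180
T_6 = 3(180) - 3(135) = 135
T_7 = 3(135) - 3(180) = -135
T_8 = 3(-135) - 3(135) = -810
T_9 = 3(-810) - 3(-135) = -2025
T_{10} = 3(-2025) - 3(-810) = -3645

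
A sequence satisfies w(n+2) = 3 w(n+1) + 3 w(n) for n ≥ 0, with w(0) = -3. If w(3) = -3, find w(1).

2

Let w(1) = y.
w(2) = -9 + 3y
w(3) = -27 + 12y
So -27 + 12y = -3, giving y = 2.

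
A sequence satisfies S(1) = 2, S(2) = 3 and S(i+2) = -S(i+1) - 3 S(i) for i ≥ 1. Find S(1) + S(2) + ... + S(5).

S(3) = -3 - 3(2) = -9
S(4) = -(-9) - 3(3) = 0
S(5) = -0 - 3(-9) = 27
Sum = 2 + 3 + (-9) + 0 + 27 = 23

23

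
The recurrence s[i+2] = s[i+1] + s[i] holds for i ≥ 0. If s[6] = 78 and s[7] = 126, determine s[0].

6

Rearranging, s[i-2] = s[i] - s[i-1].
s[5] = 126 - 78 = 48
s[4] = 78 - 48 = 30
s[3] = 48 - 30 = 18
s[2] = 30 - 18 = 12
s[1] = 18 - 12 = 6
s[0] = 12 - 6 = 6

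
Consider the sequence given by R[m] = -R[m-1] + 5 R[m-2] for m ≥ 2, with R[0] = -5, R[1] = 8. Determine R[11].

295743

R[2] = -8 + 5(-5) = -33
R[3] = -(-33) + 5(8) = 73
R[4] = -73 + 5(-33) = -238
R[5] = -(-238) + 5(73) = 603
R[6] = -603 + 5(-238) = -1793
R[7] = -(-1793) + 5(603) = 4808
R[8] = -4808 + 5(-1793) = -13773
R[9] = -(-13773) + 5(4808) = 37813
R[10] = -37813 + 5(-13773) = -106678
R[11] = -(-106678) + 5(37813) = 295743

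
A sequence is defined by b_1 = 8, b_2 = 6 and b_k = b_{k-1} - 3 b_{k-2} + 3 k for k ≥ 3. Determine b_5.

27

b_3 = 6 - 3*8 + 9 = -9
b_4 = (-9) - 3*6 + 12 = -15
b_5 = (-15) - 3*(-9) + 15 = 27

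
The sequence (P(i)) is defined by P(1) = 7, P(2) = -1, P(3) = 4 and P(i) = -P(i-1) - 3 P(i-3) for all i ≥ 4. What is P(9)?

P(4) = -4 - 3(7) = -25
P(5) = -(-25) - 3(-1) = 28
P(6) = -28 - 3(4) = -40
P(7) = -(-40) - 3(-25) = 115
P(8) = -115 - 3(28) = -199
P(9) = -(-199) - 3(-40) = 319

319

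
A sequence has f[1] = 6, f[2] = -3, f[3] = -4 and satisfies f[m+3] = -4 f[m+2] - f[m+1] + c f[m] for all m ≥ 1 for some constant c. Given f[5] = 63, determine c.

-5

f[4] = 19 + 6c
f[5] = -72 - 27c
So -72 - 27c = 63, giving c = -5.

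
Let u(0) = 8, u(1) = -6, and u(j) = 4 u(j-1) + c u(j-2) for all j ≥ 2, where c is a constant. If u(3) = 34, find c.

u(2) = -24 + 8c
u(3) = -96 + 26c
So -96 + 26c = 34, giving c = 5.

5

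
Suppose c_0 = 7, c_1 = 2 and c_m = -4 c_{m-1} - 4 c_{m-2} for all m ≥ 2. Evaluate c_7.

c_2 = -4(2) - 4(7) = -36
c_3 = -4(-36) - 4(2) = 136
c_4 = -4(136) - 4(-36) = -400
c_5 = -4(-400) - 4(136) = 1056
c_6 = -4(1056) - 4(-400) = -2624
c_7 = -4(-2624) - 4(1056) = 6272

6272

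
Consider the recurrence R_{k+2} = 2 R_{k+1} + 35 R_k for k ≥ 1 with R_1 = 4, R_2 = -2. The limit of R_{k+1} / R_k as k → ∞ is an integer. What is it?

The characteristic equation is r^2 - 2r - 35 = 0, which factors as (r - 7)(r + 5) = 0.
So the roots are 7 and -5. Since |7| > |-5| and the coefficient of 7^k is non-zero, the ratio tends to 7.

7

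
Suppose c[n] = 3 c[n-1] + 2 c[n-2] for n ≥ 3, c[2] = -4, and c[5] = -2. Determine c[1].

Let c[1] = w.
c[3] = -12 + 2w
c[4] = -44 + 6w
c[5] = -156 + 22w
So -156 + 22w = -2, giving w = 7.

7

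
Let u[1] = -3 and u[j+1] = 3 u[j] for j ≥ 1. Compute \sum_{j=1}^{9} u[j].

u[2] = 3*(-3) = -9
u[3] = 3*(-9) = -27
u[4] = 3*(-27) = -81
u[5] = 3*(-81) = -243
u[6] = 3*(-243) = -729
u[7] = 3*(-729) = -2187
u[8] = 3*(-2187) = -6561
u[9] = 3*(-6561) = -19683
Sum = (-3) + (-9) + (-27) + (-81) + (-243) + (-729) + (-2187) + (-6561) + (-19683) = -29523

-29523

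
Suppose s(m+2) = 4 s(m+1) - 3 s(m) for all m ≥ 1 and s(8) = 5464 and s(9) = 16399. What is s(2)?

Rearranging, s(m-2) = (s(m) - 4 s(m-1)) / -3.
s(7) = (16399 - 4*5464) / -3 = -5457/-3 = 1819
s(6) = (5464 - 4*1819) / -3 = -1812/-3 = 604
s(5) = (1819 - 4*604) / -3 = -597/-3 = 199
s(4) = (604 - 4*199) / -3 = -192/-3 = 64
s(3) = (199 - 4*64) / -3 = -57/-3 = 19
s(2) = (64 - 4*19) / -3 = -12/-3 = 4

4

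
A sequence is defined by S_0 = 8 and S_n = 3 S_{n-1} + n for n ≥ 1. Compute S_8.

S_1 = 3(8) + 1 = 25
S_2 = 3(25) + 2 = 77
S_3 = 3(77) + 3 = 234
S_4 = 3(234) + 4 = 706
S_5 = 3(706) + 5 = 2123
S_6 = 3(2123) + 6 = 6375
S_7 = 3(6375) + 7 = 19132
S_8 = 3(19132) + 8 = 57404

57404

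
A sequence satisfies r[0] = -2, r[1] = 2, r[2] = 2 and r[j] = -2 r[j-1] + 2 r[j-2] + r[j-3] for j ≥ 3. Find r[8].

418

r[3] = -2*2 + 2*2 + (-2) = -2
r[4] = -2*(-2) + 2*2 + 2 = 10
r[5] = -2*10 + 2*(-2) + 2 = -22
r[6] = -2*(-22) + 2*10 + (-2) = 62
r[7] = -2*62 + 2*(-22) + 10 = -158
r[8] = -2*(-158) + 2*62 + (-22) = 418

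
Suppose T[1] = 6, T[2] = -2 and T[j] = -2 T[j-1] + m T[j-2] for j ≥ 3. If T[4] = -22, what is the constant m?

1

T[3] = 4 + 6m
T[4] = -8 - 14m
So -8 - 14m = -22, giving m = 1.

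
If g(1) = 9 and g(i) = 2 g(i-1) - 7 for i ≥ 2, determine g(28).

The fixed point is -7/(1 - 2) = 7, so g(i) - 7 = 2(g(i-1) - 7).
Hence g(i) = 2·2^{i-1} + 7.
g(28) = 2·2^{27} + 7 = 2·134217728 + 7 = 268435463.

268435463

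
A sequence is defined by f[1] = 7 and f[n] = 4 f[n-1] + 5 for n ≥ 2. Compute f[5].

f[2] = 4(7) + 5 = 33
f[3] = 4(33) + 5 = 137
f[4] = 4(137) + 5 = 553
f[5] = 4(553) + 5 = 2217

2217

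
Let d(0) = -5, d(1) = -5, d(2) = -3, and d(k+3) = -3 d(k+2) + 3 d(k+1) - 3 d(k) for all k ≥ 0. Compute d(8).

-6021

d(3) = -3*(-3) + 3*(-5) - 3*(-5) = 9
d(4) = -3*9 + 3*(-3) - 3*(-5) = -21
d(5) = -3*(-21) + 3*9 - 3*(-3) = 99
d(6) = -3*99 + 3*(-21) - 3*9 = -387
d(7) = -3*(-387) + 3*99 - 3*(-21) = 1521
d(8) = -3*1521 + 3*(-387) - 3*99 = -6021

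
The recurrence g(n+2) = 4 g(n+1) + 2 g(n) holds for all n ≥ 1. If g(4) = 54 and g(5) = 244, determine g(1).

9

Rearranging, g(n-2) = (g(n) - 4 g(n-1)) / 2.
g(3) = (244 - 4*54) / 2 = 28/2 = 14
g(2) = (54 - 4*14) / 2 = -2/2 = -1
g(1) = (14 - 4*(-1)) / 2 = 18/2 = 9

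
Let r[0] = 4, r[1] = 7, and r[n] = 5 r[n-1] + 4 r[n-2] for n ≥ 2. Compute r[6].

r[2] = 5·7 + 4·4 = 51
r[3] = 5·51 + 4·7 = 283
r[4] = 5·283 + 4·51 = 1619
r[5] = 5·1619 + 4·283 = 9227
r[6] = 5·9227 + 4·1619 = 52611

52611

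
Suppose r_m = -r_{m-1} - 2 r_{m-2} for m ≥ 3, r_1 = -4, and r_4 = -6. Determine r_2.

-2

Let r_2 = v.
r_3 = 8 - v
r_4 = -8 - v
So -8 - v = -6, giving v = -2.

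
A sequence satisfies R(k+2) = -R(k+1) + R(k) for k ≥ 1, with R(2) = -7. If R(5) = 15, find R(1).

-3

Let R(1) = w.
R(3) = 7 + w
R(4) = -14 - w
R(5) = 21 + 2w
So 21 + 2w = 15, giving w = -3.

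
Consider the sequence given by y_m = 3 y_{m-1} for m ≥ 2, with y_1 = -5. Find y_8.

y_2 = 3*(-5) = -15
y_3 = 3*(-15) = -45
y_4 = 3*(-45) = -135
y_5 = 3*(-135) = -405
y_6 = 3*(-405) = -1215
y_7 = 3*(-1215) = -3645
y_8 = 3*(-3645) = -10935

-10935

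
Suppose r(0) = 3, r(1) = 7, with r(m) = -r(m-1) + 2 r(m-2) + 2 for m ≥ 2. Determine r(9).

579

r(2) = -7 + 2(3) + 2 = 1
r(3) = -1 + 2(7) + 2 = 15
r(4) = -15 + 2(1) + 2 = -11
r(5) = -(-11) + 2(15) + 2 = 43
r(6) = -43 + 2(-11) + 2 = -63
r(7) = -(-63) + 2(43) + 2 = 151
r(8) = -151 + 2(-63) + 2 = -275
r(9) = -(-275) + 2(151) + 2 = 579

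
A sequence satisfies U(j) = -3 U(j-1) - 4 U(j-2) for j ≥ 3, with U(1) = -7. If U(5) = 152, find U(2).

Let U(2) = x.
U(3) = 28 - 3x
U(4) = -84 + 5x
U(5) = 140 - 3x
So 140 - 3x = 152, giving x = -4.

-4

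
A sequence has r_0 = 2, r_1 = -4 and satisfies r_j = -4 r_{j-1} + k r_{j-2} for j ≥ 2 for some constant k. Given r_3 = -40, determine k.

-2

r_2 = 16 + 2k
r_3 = -64 - 12k
So -64 - 12k = -40, giving k = -2.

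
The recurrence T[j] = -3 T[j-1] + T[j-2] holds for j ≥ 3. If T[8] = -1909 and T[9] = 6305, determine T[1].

Rearranging, T[j-2] = T[j] + 3 T[j-1].
T[7] = 6305 + 3·(-1909) = 578
T[6] = -1909 + 3·578 = -175
T[5] = 578 + 3·(-175) = 53
T[4] = -175 + 3·53 = -16
T[3] = 53 + 3·(-16) = 5
T[2] = -16 + 3·5 = -1
T[1] = 5 + 3·(-1) = 2

2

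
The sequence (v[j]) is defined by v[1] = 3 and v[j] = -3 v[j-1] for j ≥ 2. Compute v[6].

-729

v[2] = -3*3 = -9
v[3] = -3*(-9) = 27
v[4] = -3*27 = -81
v[5] = -3*(-81) = 243
v[6] = -3*243 = -729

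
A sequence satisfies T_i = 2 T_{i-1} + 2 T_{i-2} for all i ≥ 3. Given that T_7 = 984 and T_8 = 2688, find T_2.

6

Rearranging, T_{i-2} = (T_i - 2 T_{i-1}) / 2.
T_6 = (2688 - 2·984) / 2 = 720/2 = 360
T_5 = (984 - 2·360) / 2 = 264/2 = 132
T_4 = (360 - 2·132) / 2 = 96/2 = 48
T_3 = (132 - 2·48) / 2 = 36/2 = 18
T_2 = (48 - 2·18) / 2 = 12/2 = 6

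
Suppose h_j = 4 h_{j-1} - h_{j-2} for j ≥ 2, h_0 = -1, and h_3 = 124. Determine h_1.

Let h_1 = w.
h_2 = 1 + 4w
h_3 = 4 + 15w
So 4 + 15w = 124, giving w = 8.

8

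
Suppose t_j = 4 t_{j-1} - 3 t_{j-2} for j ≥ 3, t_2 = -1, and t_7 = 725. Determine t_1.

Let t_1 = v.
t_3 = -4 - 3v
t_4 = -13 - 12v
t_5 = -40 - 39v
t_6 = -121 - 120v
t_7 = -364 - 363v
So -364 - 363v = 725, giving v = -3.

-3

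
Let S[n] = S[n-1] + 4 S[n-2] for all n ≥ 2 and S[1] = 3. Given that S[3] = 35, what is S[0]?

Let S[0] = z.
S[2] = 3 + 4z
S[3] = 15 + 4z
So 15 + 4z = 35, giving z = 5.

5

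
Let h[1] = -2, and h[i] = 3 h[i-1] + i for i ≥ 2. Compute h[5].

h[2] = 3*(-2) + 2 = -4
h[3] = 3*(-4) + 3 = -9
h[4] = 3*(-9) + 4 = -23
h[5] = 3*(-23) + 5 = -64

-64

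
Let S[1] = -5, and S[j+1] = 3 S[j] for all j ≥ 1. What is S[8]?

S[2] = 3·(-5) = -15
S[3] = 3·(-15) = -45
S[4] = 3·(-45) = -135
S[5] = 3·(-135) = -405
S[6] = 3·(-405) = -1215
S[7] = 3·(-1215) = -3645
S[8] = 3·(-3645) = -10935

-10935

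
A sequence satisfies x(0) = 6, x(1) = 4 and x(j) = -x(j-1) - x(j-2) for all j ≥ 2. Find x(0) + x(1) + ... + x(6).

6

x(2) = -4 - 6 = -10
x(3) = -(-10) - 4 = 6
x(4) = -6 - (-10) = 4
x(5) = -4 - 6 = -10
x(6) = -(-10) - 4 = 6
Sum = 6 + 4 + (-10) + 6 + 4 + (-10) + 6 = 6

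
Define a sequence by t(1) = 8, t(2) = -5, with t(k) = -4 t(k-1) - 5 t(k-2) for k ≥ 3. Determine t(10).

t(3) = -4*(-5) - 5*8 = -20
t(4) = -4*(-20) - 5*(-5) = 105
t(5) = -4*105 - 5*(-20) = -320
t(6) = -4*(-320) - 5*105 = 755
t(7) = -4*755 - 5*(-320) = -1420
t(8) = -4*(-1420) - 5*755 = 1905
t(9) = -4*1905 - 5*(-1420) = -520
t(10) = -4*(-520) - 5*1905 = -7445

-7445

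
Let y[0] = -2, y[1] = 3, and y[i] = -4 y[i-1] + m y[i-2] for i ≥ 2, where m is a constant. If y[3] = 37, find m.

-1

y[2] = -12 - 2m
y[3] = 48 + 11m
So 48 + 11m = 37, giving m = -1.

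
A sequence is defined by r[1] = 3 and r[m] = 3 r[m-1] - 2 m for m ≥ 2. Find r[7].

373

r[2] = 3·3 - 4 = 5
r[3] = 3·5 - 6 = 9
r[4] = 3·9 - 8 = 19
r[5] = 3·19 - 10 = 47
r[6] = 3·47 - 12 = 129
r[7] = 3·129 - 14 = 373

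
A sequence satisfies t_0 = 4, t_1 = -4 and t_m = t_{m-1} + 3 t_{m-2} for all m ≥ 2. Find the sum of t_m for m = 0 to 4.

24

t_2 = (-4) + 3(4) = 8
t_3 = 8 + 3(-4) = -4
t_4 = (-4) + 3(8) = 20
Sum = 4 + (-4) + 8 + (-4) + 20 = 24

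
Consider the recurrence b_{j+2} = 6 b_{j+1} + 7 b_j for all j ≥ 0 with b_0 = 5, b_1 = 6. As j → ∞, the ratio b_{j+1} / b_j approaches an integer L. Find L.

7

The characteristic equation is r^2 - 6r - 7 = 0, which factors as (r - 7)(r + 1) = 0.
So the roots are 7 and -1. Since |7| > |-1| and the coefficient of 7^j is non-zero, the ratio tends to 7.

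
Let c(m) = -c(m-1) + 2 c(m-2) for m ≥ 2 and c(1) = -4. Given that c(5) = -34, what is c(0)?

-1

Let c(0) = y.
c(2) = 4 + 2y
c(3) = -12 - 2y
c(4) = 20 + 6y
c(5) = -44 - 10y
So -44 - 10y = -34, giving y = -1.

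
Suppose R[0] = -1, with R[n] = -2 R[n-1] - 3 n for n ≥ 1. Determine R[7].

35

R[1] = -2·(-1) - 3 = -1
R[2] = -2·(-1) - 6 = -4
R[3] = -2·(-4) - 9 = -1
R[4] = -2·(-1) - 12 = -10
R[5] = -2·(-10) - 15 = 5
R[6] = -2·5 - 18 = -28
R[7] = -2·(-28) - 21 = 35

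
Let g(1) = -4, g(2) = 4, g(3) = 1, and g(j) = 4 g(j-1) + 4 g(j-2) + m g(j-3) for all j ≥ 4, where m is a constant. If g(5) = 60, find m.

2

g(4) = 20 - 4m
g(5) = 84 - 12m
So 84 - 12m = 60, giving m = 2.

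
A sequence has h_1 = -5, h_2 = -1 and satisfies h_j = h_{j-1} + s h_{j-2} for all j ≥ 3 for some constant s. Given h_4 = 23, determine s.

h_3 = -1 - 5s
h_4 = -1 - 6s
So -1 - 6s = 23, giving s = -4.

-4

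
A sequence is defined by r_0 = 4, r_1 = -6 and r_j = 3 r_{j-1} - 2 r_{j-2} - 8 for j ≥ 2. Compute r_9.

r_2 = 3(-6) - 2(4) - 8 = -34
r_3 = 3(-34) - 2(-6) - 8 = -98
r_4 = 3(-98) - 2(-34) - 8 = -234
r_5 = 3(-234) - 2(-98) - 8 = -514
r_6 = 3(-514) - 2(-234) - 8 = -1082
r_7 = 3(-1082) - 2(-514) - 8 = -2226
r_8 = 3(-2226) - 2(-1082) - 8 = -4522
r_9 = 3(-4522) - 2(-2226) - 8 = -9122

-9122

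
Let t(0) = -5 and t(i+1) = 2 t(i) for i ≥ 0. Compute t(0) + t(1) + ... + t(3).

-75

t(1) = 2·(-5) = -10
t(2) = 2·(-10) = -20
t(3) = 2·(-20) = -40
Sum = (-5) + (-10) + (-20) + (-40) = -75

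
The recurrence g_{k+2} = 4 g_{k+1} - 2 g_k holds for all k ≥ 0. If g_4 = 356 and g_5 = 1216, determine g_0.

1

Rearranging, g_{k-2} = (g_k - 4 g_{k-1}) / -2.
g_3 = (1216 - 4·356) / -2 = -208/-2 = 104
g_2 = (356 - 4·104) / -2 = -60/-2 = 30
g_1 = (104 - 4·30) / -2 = -16/-2 = 8
g_0 = (30 - 4·8) / -2 = -2/-2 = 1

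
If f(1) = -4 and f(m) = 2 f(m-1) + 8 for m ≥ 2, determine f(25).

The fixed point is 8/(1 - 2) = -8, so f(m) + 8 = 2(f(m-1) + 8).
Hence f(m) = 4·2^{m-1} - 8.
f(25) = 4·2^{24} - 8 = 4·16777216 - 8 = 67108856.

67108856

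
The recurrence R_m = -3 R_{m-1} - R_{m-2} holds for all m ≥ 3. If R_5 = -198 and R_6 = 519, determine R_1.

9

Rearranging, R_{m-2} = -(R_m + 3 R_{m-1}).
R_4 = -(519 + 3*(-198)) = 75
R_3 = -(-198 + 3*75) = -27
R_2 = -(75 + 3*(-27)) = 6
R_1 = -(-27 + 3*6) = 9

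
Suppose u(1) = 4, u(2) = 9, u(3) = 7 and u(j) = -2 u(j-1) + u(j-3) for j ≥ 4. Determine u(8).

u(4) = -2·7 + 4 = -10
u(5) = -2·(-10) + 9 = 29
u(6) = -2·29 + 7 = -51
u(7) = -2·(-51) + (-10) = 92
u(8) = -2·92 + 29 = -155

-155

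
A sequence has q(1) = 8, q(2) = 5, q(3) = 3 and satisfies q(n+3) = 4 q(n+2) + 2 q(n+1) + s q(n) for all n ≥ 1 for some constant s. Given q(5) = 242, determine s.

4

q(4) = 22 + 8s
q(5) = 94 + 37s
So 94 + 37s = 242, giving s = 4.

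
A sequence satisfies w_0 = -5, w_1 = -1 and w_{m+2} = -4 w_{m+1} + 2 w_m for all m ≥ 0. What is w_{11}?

w_2 = -4(-1) + 2(-5) = -6
w_3 = -4(-6) + 2(-1) = 22
w_4 = -4(22) + 2(-6) = -100
w_5 = -4(-100) + 2(22) = 444
w_6 = -4(444) + 2(-100) = -1976
w_7 = -4(-1976) + 2(444) = 8792
w_8 = -4(8792) + 2(-1976) = -39120
w_9 = -4(-39120) + 2(8792) = 174064
w_{10} = -4(174064) + 2(-39120) = -774496
w_{11} = -4(-774496) + 2(174064) = 3446112

3446112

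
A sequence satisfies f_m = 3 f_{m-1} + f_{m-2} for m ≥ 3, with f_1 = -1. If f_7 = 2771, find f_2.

8

Let f_2 = y.
f_3 = -1 + 3y
f_4 = -3 + 10y
f_5 = -10 + 33y
f_6 = -33 + 109y
f_7 = -109 + 360y
So -109 + 360y = 2771, giving y = 8.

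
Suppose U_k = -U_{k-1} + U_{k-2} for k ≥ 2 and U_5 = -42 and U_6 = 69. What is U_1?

-3

Rearranging, U_{k-2} = U_k + U_{k-1}.
U_4 = 69 + (-42) = 27
U_3 = -42 + 27 = -15
U_2 = 27 + (-15) = 12
U_1 = -15 + 12 = -3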